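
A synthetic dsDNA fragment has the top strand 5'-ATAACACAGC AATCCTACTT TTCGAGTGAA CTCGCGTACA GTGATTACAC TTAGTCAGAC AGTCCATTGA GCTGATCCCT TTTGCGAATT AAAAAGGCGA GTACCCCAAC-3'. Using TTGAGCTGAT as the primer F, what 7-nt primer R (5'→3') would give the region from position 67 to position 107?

The product's 3' end on the top strand is position 107.
The reverse primer anneals to the top strand over positions 101–107, i.e. to GTACCCC.
Its sequence written 5'→3' is the reverse complement: GGGGTAC.

5'-GGGGTAC-3'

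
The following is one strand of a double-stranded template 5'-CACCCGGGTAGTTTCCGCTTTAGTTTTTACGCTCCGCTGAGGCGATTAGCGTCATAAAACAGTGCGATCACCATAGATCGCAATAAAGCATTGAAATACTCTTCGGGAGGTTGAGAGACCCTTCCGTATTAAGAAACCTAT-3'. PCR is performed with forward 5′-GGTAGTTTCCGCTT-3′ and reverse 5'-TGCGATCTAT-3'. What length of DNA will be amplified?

The forward primer matches the template at positions 7–20.
Reverse complement of the reverse primer: ATAGATCGCA. This occurs on the top strand at positions 73–82.
The product runs from position 7 to position 82, so its length is 82 − 7 + 1 = 76 bp.

76 bp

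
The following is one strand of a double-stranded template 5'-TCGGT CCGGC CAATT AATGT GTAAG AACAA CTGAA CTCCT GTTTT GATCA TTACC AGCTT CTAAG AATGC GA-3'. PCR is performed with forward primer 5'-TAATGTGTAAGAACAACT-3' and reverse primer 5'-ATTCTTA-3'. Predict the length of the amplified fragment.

The forward primer matches the template at positions 15–32.
Taking the reverse complement of ATTCTTA gives TAAGAAT, found at positions 62–68 on the template; the primer anneals here to the top strand with its 3' end pointing upstream.
Amplicon spans positions 15–68: 54 bp.

54 bp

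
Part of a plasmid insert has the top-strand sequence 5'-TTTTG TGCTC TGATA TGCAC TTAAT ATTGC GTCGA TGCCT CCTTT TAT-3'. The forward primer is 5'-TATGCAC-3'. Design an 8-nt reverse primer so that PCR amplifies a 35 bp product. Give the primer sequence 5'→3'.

5'-ATAAAAGG-3'

The forward primer binds at positions 14–20, so a 35 bp product ends at position 14 + 35 − 1 = 48.
The reverse primer anneals to the top strand over positions 41–48, i.e. to CCTTTTAT.
Its sequence written 5'→3' is the reverse complement: ATAAAAGG.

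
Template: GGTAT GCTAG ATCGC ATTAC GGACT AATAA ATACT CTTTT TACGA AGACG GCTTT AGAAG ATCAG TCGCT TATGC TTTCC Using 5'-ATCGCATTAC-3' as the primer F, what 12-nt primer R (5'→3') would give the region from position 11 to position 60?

The product's 3' end on the top strand is position 60.
The reverse primer anneals to the top strand over positions 49–60, i.e. to CGGCTTTAGAAG.
Its sequence written 5'→3' is the reverse complement: CTTCTAAAGCCG.

5'-CTTCTAAAGCCG-3'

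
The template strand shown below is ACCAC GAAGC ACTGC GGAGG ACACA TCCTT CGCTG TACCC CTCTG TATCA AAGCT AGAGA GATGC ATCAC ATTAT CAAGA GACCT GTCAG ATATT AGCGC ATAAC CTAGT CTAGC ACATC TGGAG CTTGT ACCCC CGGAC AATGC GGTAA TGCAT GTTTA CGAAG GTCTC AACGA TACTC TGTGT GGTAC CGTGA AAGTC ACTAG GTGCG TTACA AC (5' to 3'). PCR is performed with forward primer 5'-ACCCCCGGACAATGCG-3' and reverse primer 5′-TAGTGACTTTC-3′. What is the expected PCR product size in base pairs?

74 bp

Forward primer ACCCCCGGACAATGCG is found on the top strand at positions 131–146.
Taking the reverse complement of TAGTGACTTTC gives GAAAGTCACTA, found at positions 194–204 on the template; the primer anneals here to the top strand with its 3' end pointing upstream.
Product length = (reverse-primer end) − (forward-primer start) + 1 = 204 − 131 + 1 = 74 bp.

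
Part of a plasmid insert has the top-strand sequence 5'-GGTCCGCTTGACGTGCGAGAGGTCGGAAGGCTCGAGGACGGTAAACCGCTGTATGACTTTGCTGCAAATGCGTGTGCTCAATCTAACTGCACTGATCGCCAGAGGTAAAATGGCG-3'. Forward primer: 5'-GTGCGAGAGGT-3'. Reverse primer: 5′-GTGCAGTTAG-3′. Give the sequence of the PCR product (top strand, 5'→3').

Forward primer GTGCGAGAGGT is found on the top strand at positions 13–23.
Taking the reverse complement of GTGCAGTTAG gives CTAACTGCAC, found at positions 83–92 on the template; the primer anneals here to the top strand with its 3' end pointing upstream.
The product is the template from position 13 through 92 (80 bp).

5'-GTGCGAGAGGTCGGAAGGCTCGAGGACGGTAAACCGCTGTATGACTTTGCTGCAAATGCGTGTGCTCAATCTAACTGCAC-3'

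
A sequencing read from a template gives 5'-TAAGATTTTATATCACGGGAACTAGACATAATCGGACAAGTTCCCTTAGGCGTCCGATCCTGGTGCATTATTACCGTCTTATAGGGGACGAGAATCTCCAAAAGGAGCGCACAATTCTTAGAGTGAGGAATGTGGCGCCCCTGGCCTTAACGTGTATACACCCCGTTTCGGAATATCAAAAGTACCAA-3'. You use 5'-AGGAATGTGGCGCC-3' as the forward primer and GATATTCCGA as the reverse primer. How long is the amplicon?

52 bp

Scanning the template, AGGAATGTGGCGCC occurs at positions 126–139; this primer anneals to the bottom strand there with its 3' end pointing downstream.
Taking the reverse complement of GATATTCCGA gives TCGGAATATC, found at positions 168–177 on the template; the primer anneals here to the top strand with its 3' end pointing upstream.
Product length = (reverse-primer end) − (forward-primer start) + 1 = 177 − 126 + 1 = 52 bp.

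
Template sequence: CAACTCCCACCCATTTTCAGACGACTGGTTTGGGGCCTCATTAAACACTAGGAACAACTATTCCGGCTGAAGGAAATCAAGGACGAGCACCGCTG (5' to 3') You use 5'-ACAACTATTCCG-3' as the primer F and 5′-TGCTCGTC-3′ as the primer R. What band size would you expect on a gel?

36 bp

The forward primer matches the template at positions 54–65.
Reverse complement of the reverse primer: GACGAGCA. This occurs on the top strand at positions 82–89.
Amplicon spans positions 54–89: 36 bp.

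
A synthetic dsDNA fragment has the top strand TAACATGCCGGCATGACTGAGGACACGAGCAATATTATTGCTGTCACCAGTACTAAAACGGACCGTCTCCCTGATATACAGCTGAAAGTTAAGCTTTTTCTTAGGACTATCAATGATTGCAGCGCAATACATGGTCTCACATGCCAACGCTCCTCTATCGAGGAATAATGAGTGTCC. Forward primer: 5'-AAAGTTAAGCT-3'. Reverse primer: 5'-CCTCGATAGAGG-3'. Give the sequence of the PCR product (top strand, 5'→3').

The forward primer matches the template at positions 85–95.
Taking the reverse complement of CCTCGATAGAGG gives CCTCTATCGAGG, found at positions 152–163 on the template; the primer anneals here to the top strand with its 3' end pointing upstream.
The product is the template from position 85 through 163 (79 bp).

5'-AAAGTTAAGCTTTTTCTTAGGACTATCAATGATTGCAGCGCAATACATGGTCTCACATGCCAACGCTCCTCTATCGAGG-3'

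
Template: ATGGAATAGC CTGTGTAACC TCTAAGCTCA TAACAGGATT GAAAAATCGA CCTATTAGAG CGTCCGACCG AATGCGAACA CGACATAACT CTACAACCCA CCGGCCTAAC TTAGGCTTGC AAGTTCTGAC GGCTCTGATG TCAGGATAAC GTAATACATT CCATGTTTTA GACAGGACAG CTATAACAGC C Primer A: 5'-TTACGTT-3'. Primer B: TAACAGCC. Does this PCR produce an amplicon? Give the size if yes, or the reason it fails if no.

No product — the primers' 3' ends point away from each other.

Primer A (TTACGTT) has reverse complement AACGTAA, which matches the top strand at positions 148–154; primer A anneals to the top strand there with its 3' end pointing upstream toward position 148.
Primer B (TAACAGCC) matches the top strand directly at positions 184–191; it anneals to the bottom strand with its 3' end pointing downstream toward position 191.
The 3' ends diverge (primer A extends toward position 1, primer B toward position 191), so the primers never converge on a shared product.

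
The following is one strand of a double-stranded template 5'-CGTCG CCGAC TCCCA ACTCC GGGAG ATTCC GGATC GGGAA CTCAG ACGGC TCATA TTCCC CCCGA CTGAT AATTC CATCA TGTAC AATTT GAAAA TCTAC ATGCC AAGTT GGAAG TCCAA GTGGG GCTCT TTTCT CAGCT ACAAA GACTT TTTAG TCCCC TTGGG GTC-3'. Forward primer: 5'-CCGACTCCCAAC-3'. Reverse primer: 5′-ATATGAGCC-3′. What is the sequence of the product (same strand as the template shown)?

Scanning the template, CCGACTCCCAAC occurs at positions 6–17; this primer anneals to the bottom strand there with its 3' end pointing downstream.
The reverse primer's reverse complement is GGCTCATAT, which matches the template at positions 48–56.
The product is the template from position 6 through 56 (51 bp).

5'-CCGACTCCCAACTCCGGGAGATTCCGGATCGGGAACTCAGACGGCTCATAT-3'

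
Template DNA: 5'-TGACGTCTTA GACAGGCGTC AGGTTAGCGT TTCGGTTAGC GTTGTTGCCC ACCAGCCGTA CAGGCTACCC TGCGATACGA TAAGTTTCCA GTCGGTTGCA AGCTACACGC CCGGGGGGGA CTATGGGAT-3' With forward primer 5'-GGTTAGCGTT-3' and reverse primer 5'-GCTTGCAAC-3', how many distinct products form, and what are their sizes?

Two products: 82 bp, 70 bp

The forward primer GGTTAGCGTT matches the top strand at positions 22–31, 34–43.
The reverse primer's reverse complement is GTTGCAAGC, matching at positions 95–103.
Each forward site pairs with the reverse site to give a product ending at position 103: sizes 82, 70 bp.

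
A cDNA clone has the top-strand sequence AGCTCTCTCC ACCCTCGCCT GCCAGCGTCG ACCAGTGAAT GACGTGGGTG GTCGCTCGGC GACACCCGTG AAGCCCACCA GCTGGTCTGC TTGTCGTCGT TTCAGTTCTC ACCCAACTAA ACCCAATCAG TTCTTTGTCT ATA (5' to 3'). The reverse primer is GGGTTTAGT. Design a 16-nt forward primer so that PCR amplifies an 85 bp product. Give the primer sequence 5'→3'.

5'-TGACGTGGGTGGTCGC-3'

The reverse primer's reverse complement ACTAAACCC matches the template at positions 116–124, so the product ends at position 124.
An 85 bp product then starts at position 124 − 85 + 1 = 40.
The forward primer is identical to the top strand there: TGACGTGGGTGGTCGC.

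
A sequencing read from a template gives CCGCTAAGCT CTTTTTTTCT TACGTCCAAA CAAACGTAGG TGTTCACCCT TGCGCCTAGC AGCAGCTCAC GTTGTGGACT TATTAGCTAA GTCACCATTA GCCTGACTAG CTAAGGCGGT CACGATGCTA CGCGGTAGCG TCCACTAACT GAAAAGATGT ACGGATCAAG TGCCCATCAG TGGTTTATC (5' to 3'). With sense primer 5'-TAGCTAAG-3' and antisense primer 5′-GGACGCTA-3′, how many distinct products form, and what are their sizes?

Two products: 60 bp, 36 bp

The forward primer TAGCTAAG matches the top strand at positions 84–91, 108–115.
The reverse primer's reverse complement is TAGCGTCC, matching at positions 136–143.
Each forward site pairs with the reverse site to give a product ending at position 143: sizes 60, 36 bp.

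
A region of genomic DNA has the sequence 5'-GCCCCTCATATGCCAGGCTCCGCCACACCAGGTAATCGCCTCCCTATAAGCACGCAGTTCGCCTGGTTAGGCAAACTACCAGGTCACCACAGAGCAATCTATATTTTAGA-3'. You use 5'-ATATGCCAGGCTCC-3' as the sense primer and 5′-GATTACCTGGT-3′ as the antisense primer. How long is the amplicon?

The forward primer matches the template at positions 8–21.
Taking the reverse complement of GATTACCTGGT gives ACCAGGTAATC, found at positions 27–37 on the template; the primer anneals here to the top strand with its 3' end pointing upstream.
Product length = (reverse-primer end) − (forward-primer start) + 1 = 37 − 8 + 1 = 30 bp.

30 bp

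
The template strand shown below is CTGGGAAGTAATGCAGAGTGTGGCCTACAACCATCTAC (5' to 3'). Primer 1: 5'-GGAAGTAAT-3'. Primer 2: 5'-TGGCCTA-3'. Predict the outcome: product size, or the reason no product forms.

Primer 1 (GGAAGTAAT) matches the top strand at positions 4–12 (3' end points downstream).
Primer 2 (TGGCCTA) also matches the top strand directly, at positions 21–27 — its reverse complement TAGGCCA is not present.
Both primers anneal to the bottom strand with 3' ends pointing the same way, so neither can prime synthesis back toward the other.

No product — both primers anneal to the same strand and extend in the same direction.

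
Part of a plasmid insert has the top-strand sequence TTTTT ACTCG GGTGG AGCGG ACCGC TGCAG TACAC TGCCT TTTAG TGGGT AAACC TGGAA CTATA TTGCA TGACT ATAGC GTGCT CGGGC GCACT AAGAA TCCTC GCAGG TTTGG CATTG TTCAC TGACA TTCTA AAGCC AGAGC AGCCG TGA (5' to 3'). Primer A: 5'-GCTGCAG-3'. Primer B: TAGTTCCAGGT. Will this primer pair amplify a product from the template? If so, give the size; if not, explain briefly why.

Yes — a 40 bp product.

Primer A (GCTGCAG) matches the top strand at positions 24–30; it acts as a forward primer.
Primer B's reverse complement is ACCTGGAACTA, matching the top strand at positions 53–63; it acts as a reverse primer.
The 3' ends face each other across positions 24–63, giving a 40 bp product.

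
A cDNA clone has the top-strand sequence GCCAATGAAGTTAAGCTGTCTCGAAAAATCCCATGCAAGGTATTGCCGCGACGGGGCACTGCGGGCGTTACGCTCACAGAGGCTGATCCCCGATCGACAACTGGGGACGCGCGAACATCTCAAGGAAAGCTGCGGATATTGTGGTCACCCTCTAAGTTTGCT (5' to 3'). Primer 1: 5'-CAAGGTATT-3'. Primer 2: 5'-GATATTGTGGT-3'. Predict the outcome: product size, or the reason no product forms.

Primer 1 (CAAGGTATT) matches the top strand at positions 36–44 (3' end points downstream).
Primer 2 (GATATTGTGGT) also matches the top strand directly, at positions 135–145 — its reverse complement ACCACAATATC is not present.
Both primers anneal to the bottom strand with 3' ends pointing the same way, so neither can prime synthesis back toward the other.

No product — both primers anneal to the same strand and extend in the same direction.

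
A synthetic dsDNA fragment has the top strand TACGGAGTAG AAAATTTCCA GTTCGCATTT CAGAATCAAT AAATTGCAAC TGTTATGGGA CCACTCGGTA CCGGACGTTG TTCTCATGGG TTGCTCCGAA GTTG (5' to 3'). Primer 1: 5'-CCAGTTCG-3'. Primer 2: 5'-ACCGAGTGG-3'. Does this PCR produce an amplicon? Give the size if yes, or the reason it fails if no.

Primer 1 (CCAGTTCG) matches the top strand at positions 18–25; it acts as a forward primer.
Primer 2's reverse complement is CCACTCGGT, matching the top strand at positions 61–69; it acts as a reverse primer.
The 3' ends face each other across positions 18–69, giving a 52 bp product.

Yes — a 52 bp product.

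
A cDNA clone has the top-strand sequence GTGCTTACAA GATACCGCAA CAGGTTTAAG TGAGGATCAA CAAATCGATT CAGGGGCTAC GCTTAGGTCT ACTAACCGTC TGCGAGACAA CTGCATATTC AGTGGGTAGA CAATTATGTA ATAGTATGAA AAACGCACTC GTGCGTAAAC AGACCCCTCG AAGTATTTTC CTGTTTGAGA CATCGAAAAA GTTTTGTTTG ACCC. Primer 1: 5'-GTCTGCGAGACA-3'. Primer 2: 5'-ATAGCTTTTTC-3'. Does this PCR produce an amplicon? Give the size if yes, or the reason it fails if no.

No product — primer 2 has no binding site in the template.

Primer 2 (ATAGCTTTTTC) does not match the top strand, and its reverse complement GAAAAAGCTAT does not match either.
With no annealing site for primer 2, no amplification occurs.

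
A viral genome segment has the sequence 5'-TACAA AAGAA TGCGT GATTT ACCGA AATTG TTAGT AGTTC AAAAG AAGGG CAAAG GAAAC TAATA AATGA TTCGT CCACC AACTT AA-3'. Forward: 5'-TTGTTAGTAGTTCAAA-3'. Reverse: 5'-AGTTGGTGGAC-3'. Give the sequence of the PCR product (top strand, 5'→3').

5'-TTGTTAGTAGTTCAAAAGAAGGGCAAAGGAAACTAATAAATGATTCGTCCACCAACT-3'

Scanning the template, TTGTTAGTAGTTCAAA occurs at positions 28–43; this primer anneals to the bottom strand there with its 3' end pointing downstream.
Reverse complement of the reverse primer: GTCCACCAACT. This occurs on the top strand at positions 74–84.
The product is the template from position 28 through 84 (57 bp).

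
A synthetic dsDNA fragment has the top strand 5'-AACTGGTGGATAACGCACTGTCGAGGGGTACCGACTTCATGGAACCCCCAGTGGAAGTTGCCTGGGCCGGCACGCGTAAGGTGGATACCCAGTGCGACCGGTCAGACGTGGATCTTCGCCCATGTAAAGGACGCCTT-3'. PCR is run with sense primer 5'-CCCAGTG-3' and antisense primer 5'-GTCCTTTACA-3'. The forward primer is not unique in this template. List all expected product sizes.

86 bp, 45 bp

The forward primer CCCAGTG matches the top strand at positions 47–53, 88–94.
The reverse primer's reverse complement is TGTAAAGGAC, matching at positions 123–132.
Each forward site pairs with the reverse site to give a product ending at position 132: sizes 86, 45 bp.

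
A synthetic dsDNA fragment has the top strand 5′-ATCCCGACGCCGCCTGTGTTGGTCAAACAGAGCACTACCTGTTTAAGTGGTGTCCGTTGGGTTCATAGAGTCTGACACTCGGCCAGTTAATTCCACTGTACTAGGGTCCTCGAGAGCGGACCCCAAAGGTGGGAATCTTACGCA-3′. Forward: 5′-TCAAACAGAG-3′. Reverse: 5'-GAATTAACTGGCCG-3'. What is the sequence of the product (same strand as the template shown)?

5'-TCAAACAGAGCACTACCTGTTTAAGTGGTGTCCGTTGGGTTCATAGAGTCTGACACTCGGCCAGTTAATTC-3'

Scanning the template, TCAAACAGAG occurs at positions 23–32; this primer anneals to the bottom strand there with its 3' end pointing downstream.
Taking the reverse complement of GAATTAACTGGCCG gives CGGCCAGTTAATTC, found at positions 80–93 on the template; the primer anneals here to the top strand with its 3' end pointing upstream.
The product is the template from position 23 through 93 (71 bp).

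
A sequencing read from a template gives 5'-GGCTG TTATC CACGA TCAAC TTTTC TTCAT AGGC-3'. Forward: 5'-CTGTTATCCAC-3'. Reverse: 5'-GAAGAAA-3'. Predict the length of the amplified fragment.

26 bp

The forward primer matches the template at positions 3–13.
The reverse primer's reverse complement is TTTCTTC, which matches the template at positions 22–28.
Amplicon spans positions 3–28: 26 bp.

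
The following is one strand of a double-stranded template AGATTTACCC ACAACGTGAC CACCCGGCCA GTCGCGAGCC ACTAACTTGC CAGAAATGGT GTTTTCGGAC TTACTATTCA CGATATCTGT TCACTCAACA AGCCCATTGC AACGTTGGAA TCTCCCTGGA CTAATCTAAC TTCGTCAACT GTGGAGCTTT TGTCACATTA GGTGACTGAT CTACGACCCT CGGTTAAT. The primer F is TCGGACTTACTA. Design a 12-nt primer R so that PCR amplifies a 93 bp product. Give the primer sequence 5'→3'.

The forward primer binds at positions 65–76, so a 93 bp product ends at position 65 + 93 − 1 = 157.
The reverse primer anneals to the top strand over positions 146–157, i.e. to CAACTGTGGAGC.
Its sequence written 5'→3' is the reverse complement: GCTCCACAGTTG.

5'-GCTCCACAGTTG-3'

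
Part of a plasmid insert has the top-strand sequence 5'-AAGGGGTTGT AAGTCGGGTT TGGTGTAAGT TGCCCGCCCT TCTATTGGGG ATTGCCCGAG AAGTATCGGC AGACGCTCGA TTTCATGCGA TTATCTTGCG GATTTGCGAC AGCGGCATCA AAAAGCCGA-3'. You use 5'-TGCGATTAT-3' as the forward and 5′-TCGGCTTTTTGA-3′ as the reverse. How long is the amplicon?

Scanning the template, TGCGATTAT occurs at positions 86–94; this primer anneals to the bottom strand there with its 3' end pointing downstream.
Reverse complement of the reverse primer: TCAAAAAGCCGA. This occurs on the top strand at positions 118–129.
Product length = (reverse-primer end) − (forward-primer start) + 1 = 129 − 86 + 1 = 44 bp.

44 bp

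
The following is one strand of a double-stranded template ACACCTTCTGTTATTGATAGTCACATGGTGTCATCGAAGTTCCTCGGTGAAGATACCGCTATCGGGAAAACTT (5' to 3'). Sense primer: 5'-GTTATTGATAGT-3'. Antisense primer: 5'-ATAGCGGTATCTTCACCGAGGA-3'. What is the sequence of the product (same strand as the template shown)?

Forward primer GTTATTGATAGT is found on the top strand at positions 10–21.
Taking the reverse complement of ATAGCGGTATCTTCACCGAGGA gives TCCTCGGTGAAGATACCGCTAT, found at positions 41–62 on the template; the primer anneals here to the top strand with its 3' end pointing upstream.
The product is the template from position 10 through 62 (53 bp).

5'-GTTATTGATAGTCACATGGTGTCATCGAAGTTCCTCGGTGAAGATACCGCTAT-3'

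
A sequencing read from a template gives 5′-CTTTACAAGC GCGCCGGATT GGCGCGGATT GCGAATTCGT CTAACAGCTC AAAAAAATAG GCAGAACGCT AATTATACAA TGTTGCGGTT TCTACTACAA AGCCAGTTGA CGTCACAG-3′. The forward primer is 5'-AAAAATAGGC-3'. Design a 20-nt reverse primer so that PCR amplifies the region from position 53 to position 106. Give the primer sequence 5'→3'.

The product's 3' end on the top strand is position 106.
The reverse primer anneals to the top strand over positions 87–106, i.e. to GGTTTCTACTACAAAGCCAG.
Its sequence written 5'→3' is the reverse complement: CTGGCTTTGTAGTAGAAACC.

5'-CTGGCTTTGTAGTAGAAACC-3'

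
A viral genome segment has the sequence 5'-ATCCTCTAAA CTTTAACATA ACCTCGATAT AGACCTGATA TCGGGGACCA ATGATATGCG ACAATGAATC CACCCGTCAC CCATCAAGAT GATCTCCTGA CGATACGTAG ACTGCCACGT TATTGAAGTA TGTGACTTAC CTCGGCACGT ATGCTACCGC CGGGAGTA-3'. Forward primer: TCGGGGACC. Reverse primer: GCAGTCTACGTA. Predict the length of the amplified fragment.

Scanning the template, TCGGGGACC occurs at positions 41–49; this primer anneals to the bottom strand there with its 3' end pointing downstream.
Reverse complement of the reverse primer: TACGTAGACTGC. This occurs on the top strand at positions 104–115.
Product length = (reverse-primer end) − (forward-primer start) + 1 = 115 − 41 + 1 = 75 bp.

75 bp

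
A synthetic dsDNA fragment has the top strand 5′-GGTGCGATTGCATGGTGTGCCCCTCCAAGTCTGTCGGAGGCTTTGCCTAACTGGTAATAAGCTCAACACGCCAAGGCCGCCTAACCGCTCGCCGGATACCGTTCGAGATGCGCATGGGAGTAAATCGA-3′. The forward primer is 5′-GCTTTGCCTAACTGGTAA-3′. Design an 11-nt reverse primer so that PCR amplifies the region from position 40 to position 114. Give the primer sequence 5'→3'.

5'-TGCGCATCTCG-3'

The product's 3' end on the top strand is position 114.
The reverse primer anneals to the top strand over positions 104–114, i.e. to CGAGATGCGCA.
Its sequence written 5'→3' is the reverse complement: TGCGCATCTCG.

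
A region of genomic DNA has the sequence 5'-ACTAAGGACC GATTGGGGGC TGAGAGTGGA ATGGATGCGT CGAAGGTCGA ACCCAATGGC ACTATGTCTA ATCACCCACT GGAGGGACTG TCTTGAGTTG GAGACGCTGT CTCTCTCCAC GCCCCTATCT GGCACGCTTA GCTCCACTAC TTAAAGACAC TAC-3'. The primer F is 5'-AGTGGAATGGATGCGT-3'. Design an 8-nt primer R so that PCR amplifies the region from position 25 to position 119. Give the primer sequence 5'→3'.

The product's 3' end on the top strand is position 119.
The reverse primer anneals to the top strand over positions 112–119, i.e. to TCTCTCCA.
Its sequence written 5'→3' is the reverse complement: TGGAGAGA.

5'-TGGAGAGA-3'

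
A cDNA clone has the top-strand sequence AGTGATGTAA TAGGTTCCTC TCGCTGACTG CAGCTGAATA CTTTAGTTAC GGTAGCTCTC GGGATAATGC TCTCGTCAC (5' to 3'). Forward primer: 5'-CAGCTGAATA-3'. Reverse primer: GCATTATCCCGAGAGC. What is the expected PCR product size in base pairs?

40 bp

Forward primer CAGCTGAATA is found on the top strand at positions 31–40.
The reverse primer's reverse complement is GCTCTCGGGATAATGC, which matches the template at positions 55–70.
Amplicon spans positions 31–70: 40 bp.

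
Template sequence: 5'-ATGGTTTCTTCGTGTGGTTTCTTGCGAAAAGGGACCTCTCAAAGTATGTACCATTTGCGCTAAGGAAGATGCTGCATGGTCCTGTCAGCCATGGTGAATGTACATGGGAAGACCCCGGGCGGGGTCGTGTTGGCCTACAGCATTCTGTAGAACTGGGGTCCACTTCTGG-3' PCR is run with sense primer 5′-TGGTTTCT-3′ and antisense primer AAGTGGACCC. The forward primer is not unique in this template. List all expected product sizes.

The forward primer TGGTTTCT matches the top strand at positions 2–9, 15–22.
The reverse primer's reverse complement is GGGTCCACTT, matching at positions 156–165.
Each forward site pairs with the reverse site to give a product ending at position 165: sizes 164, 151 bp.

164 bp, 151 bp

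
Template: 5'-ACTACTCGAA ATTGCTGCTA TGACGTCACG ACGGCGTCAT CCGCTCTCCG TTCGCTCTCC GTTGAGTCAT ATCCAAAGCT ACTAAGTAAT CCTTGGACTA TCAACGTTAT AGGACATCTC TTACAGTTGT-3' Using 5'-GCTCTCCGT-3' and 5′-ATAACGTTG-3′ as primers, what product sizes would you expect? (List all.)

68 bp, 57 bp

The forward primer GCTCTCCGT matches the top strand at positions 43–51, 54–62.
The reverse primer's reverse complement is CAACGTTAT, matching at positions 102–110.
Each forward site pairs with the reverse site to give a product ending at position 110: sizes 68, 57 bp.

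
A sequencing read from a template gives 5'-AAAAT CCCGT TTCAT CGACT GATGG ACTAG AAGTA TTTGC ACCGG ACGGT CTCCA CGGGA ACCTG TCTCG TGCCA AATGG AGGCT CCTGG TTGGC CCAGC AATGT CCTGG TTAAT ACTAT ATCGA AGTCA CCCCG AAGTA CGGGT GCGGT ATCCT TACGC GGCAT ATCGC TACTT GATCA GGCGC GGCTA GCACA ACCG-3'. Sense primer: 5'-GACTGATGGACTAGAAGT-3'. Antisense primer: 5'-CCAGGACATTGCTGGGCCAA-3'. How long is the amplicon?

94 bp

Forward primer GACTGATGGACTAGAAGT is found on the top strand at positions 17–34.
The reverse primer's reverse complement is TTGGCCCAGCAATGTCCTGG, which matches the template at positions 91–110.
Product length = (reverse-primer end) − (forward-primer start) + 1 = 110 − 17 + 1 = 94 bp.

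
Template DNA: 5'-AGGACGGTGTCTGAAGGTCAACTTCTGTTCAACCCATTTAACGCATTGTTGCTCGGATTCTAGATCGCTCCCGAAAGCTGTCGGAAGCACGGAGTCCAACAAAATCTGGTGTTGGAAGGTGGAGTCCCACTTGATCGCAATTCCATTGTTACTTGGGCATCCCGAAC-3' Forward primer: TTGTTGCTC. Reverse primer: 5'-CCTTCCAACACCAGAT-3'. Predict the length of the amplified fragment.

74 bp

Forward primer TTGTTGCTC is found on the top strand at positions 46–54.
Taking the reverse complement of CCTTCCAACACCAGAT gives ATCTGGTGTTGGAAGG, found at positions 104–119 on the template; the primer anneals here to the top strand with its 3' end pointing upstream.
The product runs from position 46 to position 119, so its length is 119 − 46 + 1 = 74 bp.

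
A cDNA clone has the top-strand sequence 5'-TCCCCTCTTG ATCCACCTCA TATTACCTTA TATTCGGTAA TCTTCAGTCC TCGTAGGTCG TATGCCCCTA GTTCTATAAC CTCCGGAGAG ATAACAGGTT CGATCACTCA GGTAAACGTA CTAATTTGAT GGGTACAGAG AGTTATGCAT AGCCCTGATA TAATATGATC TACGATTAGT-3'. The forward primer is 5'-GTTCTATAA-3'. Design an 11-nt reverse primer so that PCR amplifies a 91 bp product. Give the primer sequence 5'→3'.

5'-ATATCAGGGCT-3'

The forward primer binds at positions 71–79, so a 91 bp product ends at position 71 + 91 − 1 = 161.
The reverse primer anneals to the top strand over positions 151–161, i.e. to AGCCCTGATAT.
Its sequence written 5'→3' is the reverse complement: ATATCAGGGCT.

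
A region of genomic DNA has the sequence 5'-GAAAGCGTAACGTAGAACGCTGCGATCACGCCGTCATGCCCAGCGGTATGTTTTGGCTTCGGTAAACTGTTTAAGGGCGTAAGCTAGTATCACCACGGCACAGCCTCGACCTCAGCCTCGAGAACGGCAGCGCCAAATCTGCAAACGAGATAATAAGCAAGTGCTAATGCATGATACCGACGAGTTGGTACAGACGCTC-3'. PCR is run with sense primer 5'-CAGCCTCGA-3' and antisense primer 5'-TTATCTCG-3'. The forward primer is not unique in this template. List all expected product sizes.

The forward primer CAGCCTCGA matches the top strand at positions 101–109, 113–121.
The reverse primer's reverse complement is CGAGATAA, matching at positions 146–153.
Each forward site pairs with the reverse site to give a product ending at position 153: sizes 53, 41 bp.

53 bp, 41 bp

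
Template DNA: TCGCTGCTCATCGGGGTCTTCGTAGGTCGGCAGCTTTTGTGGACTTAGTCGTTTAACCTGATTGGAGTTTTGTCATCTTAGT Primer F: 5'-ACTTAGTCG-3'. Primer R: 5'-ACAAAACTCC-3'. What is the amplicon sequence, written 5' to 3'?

5'-ACTTAGTCGTTTAACCTGATTGGAGTTTTGT-3'

Scanning the template, ACTTAGTCG occurs at positions 43–51; this primer anneals to the bottom strand there with its 3' end pointing downstream.
The reverse primer's reverse complement is GGAGTTTTGT, which matches the template at positions 64–73.
The product is the template from position 43 through 73 (31 bp).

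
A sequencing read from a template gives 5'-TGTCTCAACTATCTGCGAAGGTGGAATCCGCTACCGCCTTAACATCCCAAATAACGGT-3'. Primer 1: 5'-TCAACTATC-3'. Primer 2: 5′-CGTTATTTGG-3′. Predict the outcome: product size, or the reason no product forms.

Primer 1 (TCAACTATC) matches the top strand at positions 5–13; it acts as a forward primer.
Primer 2's reverse complement is CCAAATAACG, matching the top strand at positions 47–56; it acts as a reverse primer.
The 3' ends face each other across positions 5–56, giving a 52 bp product.

Yes — a 52 bp product.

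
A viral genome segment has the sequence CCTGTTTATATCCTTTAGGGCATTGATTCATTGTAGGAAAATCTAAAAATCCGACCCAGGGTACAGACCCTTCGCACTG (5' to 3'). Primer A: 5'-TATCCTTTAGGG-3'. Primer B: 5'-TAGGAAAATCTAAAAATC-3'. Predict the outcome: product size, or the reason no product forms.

Primer A (TATCCTTTAGGG) matches the top strand at positions 9–20 (3' end points downstream).
Primer B (TAGGAAAATCTAAAAATC) also matches the top strand directly, at positions 34–51 — its reverse complement GATTTTTAGATTTTCCTA is not present.
Both primers anneal to the bottom strand with 3' ends pointing the same way, so neither can prime synthesis back toward the other.

No product — both primers anneal to the same strand and extend in the same direction.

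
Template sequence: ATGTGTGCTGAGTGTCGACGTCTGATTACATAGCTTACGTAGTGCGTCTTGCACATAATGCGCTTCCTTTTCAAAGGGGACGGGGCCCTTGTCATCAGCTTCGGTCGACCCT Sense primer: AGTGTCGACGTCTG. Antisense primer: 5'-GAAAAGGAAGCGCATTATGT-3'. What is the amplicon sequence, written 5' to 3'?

The forward primer matches the template at positions 11–24.
Reverse complement of the reverse primer: ACATAATGCGCTTCCTTTTC. This occurs on the top strand at positions 53–72.
The product is the template from position 11 through 72 (62 bp).

5'-AGTGTCGACGTCTGATTACATAGCTTACGTAGTGCGTCTTGCACATAATGCGCTTCCTTTTC-3'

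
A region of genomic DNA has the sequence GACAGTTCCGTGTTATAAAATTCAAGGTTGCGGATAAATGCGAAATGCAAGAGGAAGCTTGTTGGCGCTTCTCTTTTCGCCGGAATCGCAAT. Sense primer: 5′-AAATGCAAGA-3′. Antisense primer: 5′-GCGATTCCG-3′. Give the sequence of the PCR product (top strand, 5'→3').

5'-AAATGCAAGAGGAAGCTTGTTGGCGCTTCTCTTTTCGCCGGAATCGC-3'

Forward primer AAATGCAAGA is found on the top strand at positions 43–52.
Taking the reverse complement of GCGATTCCG gives CGGAATCGC, found at positions 81–89 on the template; the primer anneals here to the top strand with its 3' end pointing upstream.
The product is the template from position 43 through 89 (47 bp).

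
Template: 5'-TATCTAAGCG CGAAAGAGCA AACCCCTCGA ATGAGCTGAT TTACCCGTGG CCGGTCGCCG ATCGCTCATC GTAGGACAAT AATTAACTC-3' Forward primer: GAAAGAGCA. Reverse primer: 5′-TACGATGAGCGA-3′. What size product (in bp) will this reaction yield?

The forward primer matches the template at positions 12–20.
Taking the reverse complement of TACGATGAGCGA gives TCGCTCATCGTA, found at positions 62–73 on the template; the primer anneals here to the top strand with its 3' end pointing upstream.
Product length = (reverse-primer end) − (forward-primer start) + 1 = 73 − 12 + 1 = 62 bp.

62 bp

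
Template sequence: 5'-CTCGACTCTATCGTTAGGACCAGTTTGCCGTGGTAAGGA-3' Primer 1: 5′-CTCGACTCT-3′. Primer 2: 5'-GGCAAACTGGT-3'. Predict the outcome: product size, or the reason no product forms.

Yes — a 29 bp product.

Primer 1 (CTCGACTCT) matches the top strand at positions 1–9; it acts as a forward primer.
Primer 2's reverse complement is ACCAGTTTGCC, matching the top strand at positions 19–29; it acts as a reverse primer.
The 3' ends face each other across positions 1–29, giving a 29 bp product.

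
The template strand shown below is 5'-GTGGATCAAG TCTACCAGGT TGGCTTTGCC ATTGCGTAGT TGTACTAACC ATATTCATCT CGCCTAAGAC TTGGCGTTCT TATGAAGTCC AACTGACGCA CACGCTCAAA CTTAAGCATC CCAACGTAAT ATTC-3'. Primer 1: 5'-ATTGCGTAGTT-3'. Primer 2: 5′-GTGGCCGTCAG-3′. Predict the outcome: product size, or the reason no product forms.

Primer 2 (GTGGCCGTCAG) does not match the top strand, and its reverse complement CTGACGGCCAC does not match either.
With no annealing site for primer 2, no amplification occurs.

No product — primer 2 has no binding site in the template.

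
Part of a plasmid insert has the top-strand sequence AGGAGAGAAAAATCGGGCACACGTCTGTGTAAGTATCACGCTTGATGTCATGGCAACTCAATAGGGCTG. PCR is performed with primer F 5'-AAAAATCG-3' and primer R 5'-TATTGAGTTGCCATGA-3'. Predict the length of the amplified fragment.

The forward primer matches the template at positions 8–15.
Reverse complement of the reverse primer: TCATGGCAACTCAATA. This occurs on the top strand at positions 48–63.
Amplicon spans positions 8–63: 56 bp.

56 bp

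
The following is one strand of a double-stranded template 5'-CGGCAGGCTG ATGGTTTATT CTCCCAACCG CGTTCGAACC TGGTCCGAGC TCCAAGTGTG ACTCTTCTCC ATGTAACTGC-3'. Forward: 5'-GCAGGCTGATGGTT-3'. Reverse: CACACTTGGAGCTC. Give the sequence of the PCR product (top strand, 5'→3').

5'-GCAGGCTGATGGTTTATTCTCCCAACCGCGTTCGAACCTGGTCCGAGCTCCAAGTGTG-3'

Scanning the template, GCAGGCTGATGGTT occurs at positions 3–16; this primer anneals to the bottom strand there with its 3' end pointing downstream.
Taking the reverse complement of CACACTTGGAGCTC gives GAGCTCCAAGTGTG, found at positions 47–60 on the template; the primer anneals here to the top strand with its 3' end pointing upstream.
The product is the template from position 3 through 60 (58 bp).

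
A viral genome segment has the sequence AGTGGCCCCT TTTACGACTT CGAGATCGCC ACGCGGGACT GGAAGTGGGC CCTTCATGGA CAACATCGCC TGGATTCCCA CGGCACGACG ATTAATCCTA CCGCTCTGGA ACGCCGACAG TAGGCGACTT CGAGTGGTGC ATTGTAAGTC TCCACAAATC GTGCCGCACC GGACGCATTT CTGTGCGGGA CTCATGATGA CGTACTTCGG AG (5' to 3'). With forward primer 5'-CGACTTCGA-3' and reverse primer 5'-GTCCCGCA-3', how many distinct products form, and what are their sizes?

The forward primer CGACTTCGA matches the top strand at positions 15–23, 125–133.
The reverse primer's reverse complement is TGCGGGAC, matching at positions 184–191.
Each forward site pairs with the reverse site to give a product ending at position 191: sizes 177, 67 bp.

Two products: 177 bp, 67 bp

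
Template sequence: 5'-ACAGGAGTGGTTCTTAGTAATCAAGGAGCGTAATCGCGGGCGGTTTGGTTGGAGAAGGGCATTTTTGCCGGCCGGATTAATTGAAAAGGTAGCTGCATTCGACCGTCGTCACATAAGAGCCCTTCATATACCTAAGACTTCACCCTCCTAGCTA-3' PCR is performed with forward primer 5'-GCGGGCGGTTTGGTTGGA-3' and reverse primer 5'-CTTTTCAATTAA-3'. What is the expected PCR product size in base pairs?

The forward primer matches the template at positions 36–53.
Reverse complement of the reverse primer: TTAATTGAAAAG. This occurs on the top strand at positions 77–88.
Product length = (reverse-primer end) − (forward-primer start) + 1 = 88 − 36 + 1 = 53 bp.

53 bp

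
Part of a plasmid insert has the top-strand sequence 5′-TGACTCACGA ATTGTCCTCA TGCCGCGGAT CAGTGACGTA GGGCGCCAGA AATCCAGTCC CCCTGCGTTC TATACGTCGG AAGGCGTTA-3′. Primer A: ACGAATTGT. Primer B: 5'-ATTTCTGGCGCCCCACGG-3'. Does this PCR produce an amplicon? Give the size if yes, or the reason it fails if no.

Primer B (ATTTCTGGCGCCCCACGG) does not match the top strand, and its reverse complement CCGTGGGGCGCCAGAAAT does not match either.
With no annealing site for primer B, no amplification occurs.

No product — primer B has no binding site in the template.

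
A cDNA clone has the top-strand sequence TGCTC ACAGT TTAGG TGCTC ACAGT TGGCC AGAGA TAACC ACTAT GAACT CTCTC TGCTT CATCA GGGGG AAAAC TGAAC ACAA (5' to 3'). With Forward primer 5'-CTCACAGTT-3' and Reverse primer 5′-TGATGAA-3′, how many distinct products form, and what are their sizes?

Two products: 63 bp, 48 bp

The forward primer CTCACAGTT matches the top strand at positions 3–11, 18–26.
The reverse primer's reverse complement is TTCATCA, matching at positions 59–65.
Each forward site pairs with the reverse site to give a product ending at position 65: sizes 63, 48 bp.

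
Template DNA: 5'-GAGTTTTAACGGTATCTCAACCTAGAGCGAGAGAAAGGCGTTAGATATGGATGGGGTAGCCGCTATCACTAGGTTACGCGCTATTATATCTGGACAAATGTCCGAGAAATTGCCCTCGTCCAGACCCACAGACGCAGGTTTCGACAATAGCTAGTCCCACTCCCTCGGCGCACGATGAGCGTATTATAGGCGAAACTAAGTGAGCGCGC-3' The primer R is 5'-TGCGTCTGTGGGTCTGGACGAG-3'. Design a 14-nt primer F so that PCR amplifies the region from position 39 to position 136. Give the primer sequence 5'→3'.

The reverse primer's reverse complement CTCGTCCAGACCCACAGACGCA matches the template at positions 115–136; the product starts at position 39.
The forward primer is identical to the top strand over positions 39–52: CGTTAGATATGGAT.

5'-CGTTAGATATGGAT-3'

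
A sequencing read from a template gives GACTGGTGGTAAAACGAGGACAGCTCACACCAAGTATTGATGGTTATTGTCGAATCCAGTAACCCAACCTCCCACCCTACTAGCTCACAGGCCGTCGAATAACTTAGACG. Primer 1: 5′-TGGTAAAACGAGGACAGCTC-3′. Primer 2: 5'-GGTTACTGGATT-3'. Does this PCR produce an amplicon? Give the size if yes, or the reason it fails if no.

Primer 1 (TGGTAAAACGAGGACAGCTC) matches the top strand at positions 7–26; it acts as a forward primer.
Primer 2's reverse complement is AATCCAGTAACC, matching the top strand at positions 53–64; it acts as a reverse primer.
The 3' ends face each other across positions 7–64, giving a 58 bp product.

Yes — a 58 bp product.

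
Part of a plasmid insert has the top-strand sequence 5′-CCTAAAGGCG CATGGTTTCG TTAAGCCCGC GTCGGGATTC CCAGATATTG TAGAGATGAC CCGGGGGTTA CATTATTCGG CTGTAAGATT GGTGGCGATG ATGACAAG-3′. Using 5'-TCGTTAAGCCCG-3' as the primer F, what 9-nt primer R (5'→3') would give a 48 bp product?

The forward primer binds at positions 18–29, so a 48 bp product ends at position 18 + 48 − 1 = 65.
The reverse primer anneals to the top strand over positions 57–65, i.e. to TGACCCGGG.
Its sequence written 5'→3' is the reverse complement: CCCGGGTCA.

5'-CCCGGGTCA-3'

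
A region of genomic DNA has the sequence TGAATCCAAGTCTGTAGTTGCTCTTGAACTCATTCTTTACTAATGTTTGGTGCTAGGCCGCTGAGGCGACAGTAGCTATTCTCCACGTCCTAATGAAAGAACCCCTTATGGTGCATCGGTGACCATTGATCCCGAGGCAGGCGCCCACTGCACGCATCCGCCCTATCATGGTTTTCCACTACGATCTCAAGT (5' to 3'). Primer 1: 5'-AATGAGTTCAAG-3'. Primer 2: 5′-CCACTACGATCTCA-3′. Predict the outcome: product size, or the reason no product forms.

No product — the primers' 3' ends point away from each other.

Primer 1 (AATGAGTTCAAG) has reverse complement CTTGAACTCATT, which matches the top strand at positions 23–34; primer 1 anneals to the top strand there with its 3' end pointing upstream toward position 23.
Primer 2 (CCACTACGATCTCA) matches the top strand directly at positions 176–189; it anneals to the bottom strand with its 3' end pointing downstream toward position 189.
The 3' ends diverge (primer 1 extends toward position 1, primer 2 toward position 192), so the primers never converge on a shared product.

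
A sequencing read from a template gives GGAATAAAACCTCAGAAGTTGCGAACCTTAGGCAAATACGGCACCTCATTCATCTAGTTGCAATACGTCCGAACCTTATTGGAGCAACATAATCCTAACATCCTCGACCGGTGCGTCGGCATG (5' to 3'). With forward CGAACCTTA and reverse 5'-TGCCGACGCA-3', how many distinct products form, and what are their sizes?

Two products: 100 bp, 52 bp

The forward primer CGAACCTTA matches the top strand at positions 22–30, 70–78.
The reverse primer's reverse complement is TGCGTCGGCA, matching at positions 112–121.
Each forward site pairs with the reverse site to give a product ending at position 121: sizes 100, 52 bp.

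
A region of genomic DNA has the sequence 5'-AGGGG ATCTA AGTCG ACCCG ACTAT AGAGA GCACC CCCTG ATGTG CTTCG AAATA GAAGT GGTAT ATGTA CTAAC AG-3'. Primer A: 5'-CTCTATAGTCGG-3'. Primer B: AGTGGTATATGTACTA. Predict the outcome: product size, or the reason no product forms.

Primer A (CTCTATAGTCGG) has reverse complement CCGACTATAGAG, which matches the top strand at positions 18–29; primer A anneals to the top strand there with its 3' end pointing upstream toward position 18.
Primer B (AGTGGTATATGTACTA) matches the top strand directly at positions 58–73; it anneals to the bottom strand with its 3' end pointing downstream toward position 73.
The 3' ends diverge (primer A extends toward position 1, primer B toward position 77), so the primers never converge on a shared product.

No product — the primers' 3' ends point away from each other.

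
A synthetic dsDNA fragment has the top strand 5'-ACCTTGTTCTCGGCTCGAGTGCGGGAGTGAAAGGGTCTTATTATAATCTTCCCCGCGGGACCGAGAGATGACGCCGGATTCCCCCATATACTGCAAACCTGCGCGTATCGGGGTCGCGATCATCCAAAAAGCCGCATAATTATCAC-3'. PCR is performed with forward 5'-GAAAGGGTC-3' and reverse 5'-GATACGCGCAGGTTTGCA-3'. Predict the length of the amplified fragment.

81 bp

Forward primer GAAAGGGTC is found on the top strand at positions 29–37.
The reverse primer's reverse complement is TGCAAACCTGCGCGTATC, which matches the template at positions 92–109.
The product runs from position 29 to position 109, so its length is 109 − 29 + 1 = 81 bp.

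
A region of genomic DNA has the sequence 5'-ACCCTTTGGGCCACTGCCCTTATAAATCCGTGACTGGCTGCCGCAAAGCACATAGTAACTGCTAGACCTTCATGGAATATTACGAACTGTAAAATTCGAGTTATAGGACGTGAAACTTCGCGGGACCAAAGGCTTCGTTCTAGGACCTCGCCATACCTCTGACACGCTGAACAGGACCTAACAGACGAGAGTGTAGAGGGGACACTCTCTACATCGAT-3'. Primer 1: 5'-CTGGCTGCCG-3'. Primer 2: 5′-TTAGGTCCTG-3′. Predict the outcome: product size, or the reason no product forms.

Yes — a 148 bp product.

Primer 1 (CTGGCTGCCG) matches the top strand at positions 34–43; it acts as a forward primer.
Primer 2's reverse complement is CAGGACCTAA, matching the top strand at positions 172–181; it acts as a reverse primer.
The 3' ends face each other across positions 34–181, giving a 148 bp product.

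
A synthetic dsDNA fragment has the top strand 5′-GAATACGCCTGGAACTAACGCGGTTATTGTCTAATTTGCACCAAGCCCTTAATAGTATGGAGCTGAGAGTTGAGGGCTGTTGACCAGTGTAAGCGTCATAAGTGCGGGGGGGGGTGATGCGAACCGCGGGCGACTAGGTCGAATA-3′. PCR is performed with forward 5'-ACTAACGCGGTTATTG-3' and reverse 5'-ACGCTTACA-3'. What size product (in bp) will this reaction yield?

83 bp

The forward primer matches the template at positions 14–29.
Taking the reverse complement of ACGCTTACA gives TGTAAGCGT, found at positions 88–96 on the template; the primer anneals here to the top strand with its 3' end pointing upstream.
Product length = (reverse-primer end) − (forward-primer start) + 1 = 96 − 14 + 1 = 83 bp.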